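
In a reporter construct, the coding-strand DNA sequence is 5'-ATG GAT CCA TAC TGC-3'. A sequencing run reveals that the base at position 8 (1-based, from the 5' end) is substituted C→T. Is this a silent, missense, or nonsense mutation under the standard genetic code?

Position 8 falls in codon 3: CCA → Pro.
After the substitution the codon is CTA → Leu.
Pro ≠ Leu, so this is a missense mutation.

missense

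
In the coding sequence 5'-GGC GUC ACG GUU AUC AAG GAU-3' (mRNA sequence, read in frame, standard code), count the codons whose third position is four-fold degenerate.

4

Codon 1 GGC (Gly): third position 4-fold.
Codon 2 GUC (Val): third position 4-fold.
Codon 3 ACG (Thr): third position 4-fold.
Codon 4 GUU (Val): third position 4-fold.
Codon 5 AUC (Ile): third position 3-fold.
Codon 6 AAG (Lys): third position 2-fold.
Codon 7 GAU (Asp): third position 2-fold.
Four-fold degenerate third positions: 4.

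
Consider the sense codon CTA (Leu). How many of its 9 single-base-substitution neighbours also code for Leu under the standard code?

Position 1: TTA → 1 synonymous.
Position 2: none → 0 synonymous.
Position 3: CTT, CTC, CTG → 3 synonymous.
Total: 1 + 0 + 3 = 4.

4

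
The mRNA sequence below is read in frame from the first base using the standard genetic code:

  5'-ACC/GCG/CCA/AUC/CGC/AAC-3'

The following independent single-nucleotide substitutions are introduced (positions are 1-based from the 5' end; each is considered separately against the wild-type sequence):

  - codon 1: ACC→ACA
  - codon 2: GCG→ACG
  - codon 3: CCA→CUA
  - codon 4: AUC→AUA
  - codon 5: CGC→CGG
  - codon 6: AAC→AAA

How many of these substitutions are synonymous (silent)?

3

Codon 1: ACC (Thr) → ACA (Thr) — synonymous.
Codon 2: GCG (Ala) → ACG (Thr) — missense.
Codon 3: CCA (Pro) → CUA (Leu) — missense.
Codon 4: AUC (Ile) → AUA (Ile) — synonymous.
Codon 5: CGC (Arg) → CGG (Arg) — synonymous.
Codon 6: AAC (Asn) → AAA (Lys) — missense.
Synonymous: 3 of 6.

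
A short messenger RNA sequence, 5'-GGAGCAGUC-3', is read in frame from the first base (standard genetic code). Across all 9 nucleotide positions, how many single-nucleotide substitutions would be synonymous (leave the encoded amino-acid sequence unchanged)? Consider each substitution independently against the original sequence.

9

Codon 1 (GGA, Gly): 3 synonymous substitutions.
Codon 2 (GCA, Ala): 3 synonymous substitutions.
Codon 3 (GUC, Val): 3 synonymous substitutions.
Total: 3 + 3 + 3 = 9.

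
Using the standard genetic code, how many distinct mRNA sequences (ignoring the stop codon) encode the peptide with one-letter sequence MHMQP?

Met: 1 codon.
His: 2 codons.
Met: 1 codon.
Gln: 2 codons.
Pro: 4 codons.
1 × 2 × 1 × 2 × 4 = 16.

16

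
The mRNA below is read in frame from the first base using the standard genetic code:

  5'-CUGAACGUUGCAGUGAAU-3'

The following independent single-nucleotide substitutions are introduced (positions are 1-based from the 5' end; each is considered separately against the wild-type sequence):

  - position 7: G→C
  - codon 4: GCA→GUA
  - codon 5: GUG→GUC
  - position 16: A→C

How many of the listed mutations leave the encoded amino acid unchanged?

1

Codon 3: GUU (Val) → CUU (Leu) — missense.
Codon 4: GCA (Ala) → GUA (Val) — missense.
Codon 5: GUG (Val) → GUC (Val) — synonymous.
Codon 6: AAU (Asn) → CAU (His) — missense.
Synonymous: 1 of 4.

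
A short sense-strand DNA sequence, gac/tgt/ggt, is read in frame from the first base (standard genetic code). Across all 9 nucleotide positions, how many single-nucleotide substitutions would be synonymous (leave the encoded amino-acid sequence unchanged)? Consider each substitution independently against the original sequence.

5

Codon 1 (GAC, Asp): 1 synonymous substitution.
Codon 2 (TGT, Cys): 1 synonymous substitution.
Codon 3 (GGT, Gly): 3 synonymous substitutions.
Total: 1 + 1 + 3 = 5.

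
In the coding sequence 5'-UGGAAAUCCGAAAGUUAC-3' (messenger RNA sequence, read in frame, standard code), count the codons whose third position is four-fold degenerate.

1

Codon 1 UGG (Trp): third position 1-fold.
Codon 2 AAA (Lys): third position 2-fold.
Codon 3 UCC (Ser): third position 4-fold.
Codon 4 GAA (Glu): third position 2-fold.
Codon 5 AGU (Ser): third position 2-fold.
Codon 6 UAC (Tyr): third position 2-fold.
Four-fold degenerate third positions: 1.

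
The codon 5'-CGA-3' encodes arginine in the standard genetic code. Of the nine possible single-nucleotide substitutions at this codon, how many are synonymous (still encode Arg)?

4

Position 1: AGA → 1 synonymous.
Position 2: none → 0 synonymous.
Position 3: CGT, CGC, CGG → 3 synonymous.
Total: 1 + 0 + 3 = 4.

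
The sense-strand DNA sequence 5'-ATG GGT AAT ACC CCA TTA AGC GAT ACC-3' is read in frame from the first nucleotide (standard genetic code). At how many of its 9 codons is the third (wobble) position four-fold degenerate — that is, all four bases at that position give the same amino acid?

Codon 1 ATG (Met): third position 1-fold.
Codon 2 GGT (Gly): third position 4-fold.
Codon 3 AAT (Asn): third position 2-fold.
Codon 4 ACC (Thr): third position 4-fold.
Codon 5 CCA (Pro): third position 4-fold.
Codon 6 TTA (Leu): third position 2-fold.
Codon 7 AGC (Ser): third position 2-fold.
Codon 8 GAT (Asp): third position 2-fold.
Codon 9 ACC (Thr): third position 4-fold.
Four-fold degenerate third positions: 4.

4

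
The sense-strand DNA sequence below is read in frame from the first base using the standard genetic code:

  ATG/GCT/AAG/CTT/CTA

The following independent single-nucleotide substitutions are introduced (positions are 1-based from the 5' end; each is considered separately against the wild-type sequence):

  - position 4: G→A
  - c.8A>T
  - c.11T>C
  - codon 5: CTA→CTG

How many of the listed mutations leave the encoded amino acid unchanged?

1

Codon 2: GCT (Ala) → ACT (Thr) — missense.
Codon 3: AAG (Lys) → ATG (Met) — missense.
Codon 4: CTT (Leu) → CCT (Pro) — missense.
Codon 5: CTA (Leu) → CTG (Leu) — synonymous.
Synonymous: 1 of 4.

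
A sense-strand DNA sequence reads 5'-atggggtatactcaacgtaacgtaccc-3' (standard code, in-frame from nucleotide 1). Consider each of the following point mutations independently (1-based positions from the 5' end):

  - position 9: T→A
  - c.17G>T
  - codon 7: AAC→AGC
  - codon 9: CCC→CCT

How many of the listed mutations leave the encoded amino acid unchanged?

Codon 3: TAT (Tyr) → TAA (Stop) — nonsense.
Codon 6: CGT (Arg) → CTT (Leu) — missense.
Codon 7: AAC (Asn) → AGC (Ser) — missense.
Codon 9: CCC (Pro) → CCT (Pro) — synonymous.
Synonymous: 1 of 4.

1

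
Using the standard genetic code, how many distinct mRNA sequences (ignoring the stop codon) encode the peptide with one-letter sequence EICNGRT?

Glu: 2 codons.
Ile: 3 codons.
Cys: 2 codons.
Asn: 2 codons.
Gly: 4 codons.
Arg: 6 codons.
Thr: 4 codons.
2 × 3 × 2 × 2 × 4 × 6 × 4 = 2304.

2304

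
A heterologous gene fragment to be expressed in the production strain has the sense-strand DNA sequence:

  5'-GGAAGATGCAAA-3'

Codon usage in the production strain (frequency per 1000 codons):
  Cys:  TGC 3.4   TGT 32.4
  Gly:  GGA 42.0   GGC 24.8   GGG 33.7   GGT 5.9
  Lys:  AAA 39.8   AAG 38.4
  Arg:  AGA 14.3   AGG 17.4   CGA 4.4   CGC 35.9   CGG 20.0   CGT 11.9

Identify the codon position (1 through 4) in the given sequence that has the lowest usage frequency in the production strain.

Codon 1 GGA (Gly): 42.0 per 1000.
Codon 2 AGA (Arg): 14.3 per 1000.
Codon 3 TGC (Cys): 3.4 per 1000.
Codon 4 AAA (Lys): 39.8 per 1000.
Lowest frequency is 3.4 at codon 3.

3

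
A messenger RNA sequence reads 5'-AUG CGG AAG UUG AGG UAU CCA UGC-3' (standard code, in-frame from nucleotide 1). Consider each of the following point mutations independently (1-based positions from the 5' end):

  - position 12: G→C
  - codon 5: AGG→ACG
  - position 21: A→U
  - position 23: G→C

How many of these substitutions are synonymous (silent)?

1

Codon 4: UUG (Leu) → UUC (Phe) — missense.
Codon 5: AGG (Arg) → ACG (Thr) — missense.
Codon 7: CCA (Pro) → CCU (Pro) — synonymous.
Codon 8: UGC (Cys) → UCC (Ser) — missense.
Synonymous: 1 of 4.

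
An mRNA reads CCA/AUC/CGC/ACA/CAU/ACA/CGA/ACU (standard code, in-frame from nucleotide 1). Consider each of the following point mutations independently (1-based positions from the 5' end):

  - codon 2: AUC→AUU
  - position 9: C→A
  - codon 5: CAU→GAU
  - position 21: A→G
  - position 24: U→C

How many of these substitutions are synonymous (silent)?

Codon 2: AUC (Ile) → AUU (Ile) — synonymous.
Codon 3: CGC (Arg) → CGA (Arg) — synonymous.
Codon 5: CAU (His) → GAU (Asp) — missense.
Codon 7: CGA (Arg) → CGG (Arg) — synonymous.
Codon 8: ACU (Thr) → ACC (Thr) — synonymous.
Synonymous: 4 of 5.

4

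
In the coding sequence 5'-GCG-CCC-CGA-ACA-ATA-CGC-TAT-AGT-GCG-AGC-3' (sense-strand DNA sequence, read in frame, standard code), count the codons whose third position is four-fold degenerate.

Codon 1 GCG (Ala): third position 4-fold.
Codon 2 CCC (Pro): third position 4-fold.
Codon 3 CGA (Arg): third position 4-fold.
Codon 4 ACA (Thr): third position 4-fold.
Codon 5 ATA (Ile): third position 3-fold.
Codon 6 CGC (Arg): third position 4-fold.
Codon 7 TAT (Tyr): third position 2-fold.
Codon 8 AGT (Ser): third position 2-fold.
Codon 9 GCG (Ala): third position 4-fold.
Codon 10 AGC (Ser): third position 2-fold.
Four-fold degenerate third positions: 6.

6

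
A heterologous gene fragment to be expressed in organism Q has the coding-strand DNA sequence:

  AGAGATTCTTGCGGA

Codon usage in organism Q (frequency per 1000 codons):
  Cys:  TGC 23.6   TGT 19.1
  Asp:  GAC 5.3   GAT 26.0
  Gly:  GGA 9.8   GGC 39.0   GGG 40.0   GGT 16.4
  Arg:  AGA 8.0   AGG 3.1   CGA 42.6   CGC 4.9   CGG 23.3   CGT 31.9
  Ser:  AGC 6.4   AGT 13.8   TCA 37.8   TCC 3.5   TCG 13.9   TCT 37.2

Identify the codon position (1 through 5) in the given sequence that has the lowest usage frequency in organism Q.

Codon 1 AGA (Arg): 8.0 per 1000.
Codon 2 GAT (Asp): 26.0 per 1000.
Codon 3 TCT (Ser): 37.2 per 1000.
Codon 4 TGC (Cys): 23.6 per 1000.
Codon 5 GGA (Gly): 9.8 per 1000.
Lowest frequency is 8.0 at codon 1.

1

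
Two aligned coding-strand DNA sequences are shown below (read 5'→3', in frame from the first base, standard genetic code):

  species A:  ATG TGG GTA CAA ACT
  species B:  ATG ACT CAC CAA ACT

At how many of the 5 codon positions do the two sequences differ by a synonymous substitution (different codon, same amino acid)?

Codon 1: ATG Met / ATG Met — identical.
Codon 2: TGG Trp / ACT Thr — nonsynonymous.
Codon 3: GTA Val / CAC His — nonsynonymous.
Codon 4: CAA Gln / CAA Gln — identical.
Codon 5: ACT Thr / ACT Thr — identical.
Synonymous differences: 0.

0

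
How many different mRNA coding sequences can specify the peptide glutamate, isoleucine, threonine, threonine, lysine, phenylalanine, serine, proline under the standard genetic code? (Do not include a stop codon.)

9216

Glu: 2 codons.
Ile: 3 codons.
Thr: 4 codons.
Thr: 4 codons.
Lys: 2 codons.
Phe: 2 codons.
Ser: 6 codons.
Pro: 4 codons.
2 × 3 × 4 × 4 × 2 × 2 × 6 × 4 = 9216.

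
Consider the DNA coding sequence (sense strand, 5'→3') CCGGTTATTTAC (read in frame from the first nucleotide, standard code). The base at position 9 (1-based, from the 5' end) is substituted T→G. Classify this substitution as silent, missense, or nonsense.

Position 9 falls in codon 3: ATT → Ile.
After the substitution the codon is ATG → Met.
Ile ≠ Met, so this is a missense mutation.

missense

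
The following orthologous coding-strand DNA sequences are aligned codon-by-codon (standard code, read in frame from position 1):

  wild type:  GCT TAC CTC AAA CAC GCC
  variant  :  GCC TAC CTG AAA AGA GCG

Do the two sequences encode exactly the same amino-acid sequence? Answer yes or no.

no

Codon 1: GCT Ala / GCC Ala — synonymous.
Codon 2: TAC Tyr / TAC Tyr — identical.
Codon 3: CTC Leu / CTG Leu — synonymous.
Codon 4: AAA Lys / AAA Lys — identical.
Codon 5: CAC His / AGA Arg — nonsynonymous.
Codon 6: GCC Ala / GCG Ala — synonymous.
Nonsynonymous differences: 1 → different protein.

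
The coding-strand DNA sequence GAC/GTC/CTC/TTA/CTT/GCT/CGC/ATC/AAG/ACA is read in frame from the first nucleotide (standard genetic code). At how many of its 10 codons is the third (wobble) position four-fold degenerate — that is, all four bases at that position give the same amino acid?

Codon 1 GAC (Asp): third position 2-fold.
Codon 2 GTC (Val): third position 4-fold.
Codon 3 CTC (Leu): third position 4-fold.
Codon 4 TTA (Leu): third position 2-fold.
Codon 5 CTT (Leu): third position 4-fold.
Codon 6 GCT (Ala): third position 4-fold.
Codon 7 CGC (Arg): third position 4-fold.
Codon 8 ATC (Ile): third position 3-fold.
Codon 9 AAG (Lys): third position 2-fold.
Codon 10 ACA (Thr): third position 4-fold.
Four-fold degenerate third positions: 6.

6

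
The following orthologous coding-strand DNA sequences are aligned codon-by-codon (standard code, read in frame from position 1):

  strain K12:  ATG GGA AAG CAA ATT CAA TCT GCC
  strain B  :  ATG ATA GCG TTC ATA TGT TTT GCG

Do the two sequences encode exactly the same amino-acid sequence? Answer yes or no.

no

Codon 1: ATG Met / ATG Met — identical.
Codon 2: GGA Gly / ATA Ile — nonsynonymous.
Codon 3: AAG Lys / GCG Ala — nonsynonymous.
Codon 4: CAA Gln / TTC Phe — nonsynonymous.
Codon 5: ATT Ile / ATA Ile — synonymous.
Codon 6: CAA Gln / TGT Cys — nonsynonymous.
Codon 7: TCT Ser / TTT Phe — nonsynonymous.
Codon 8: GCC Ala / GCG Ala — synonymous.
Nonsynonymous differences: 5 → different protein.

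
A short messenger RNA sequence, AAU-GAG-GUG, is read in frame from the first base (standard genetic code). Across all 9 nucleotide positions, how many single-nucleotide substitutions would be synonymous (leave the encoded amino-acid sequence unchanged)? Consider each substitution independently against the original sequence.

5

Codon 1 (AAU, Asn): 1 synonymous substitution.
Codon 2 (GAG, Glu): 1 synonymous substitution.
Codon 3 (GUG, Val): 3 synonymous substitutions.
Total: 1 + 1 + 3 = 5.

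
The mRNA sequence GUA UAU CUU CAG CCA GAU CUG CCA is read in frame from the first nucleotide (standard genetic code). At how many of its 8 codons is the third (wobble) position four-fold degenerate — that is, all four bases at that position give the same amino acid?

5

Codon 1 GUA (Val): third position 4-fold.
Codon 2 UAU (Tyr): third position 2-fold.
Codon 3 CUU (Leu): third position 4-fold.
Codon 4 CAG (Gln): third position 2-fold.
Codon 5 CCA (Pro): third position 4-fold.
Codon 6 GAU (Asp): third position 2-fold.
Codon 7 CUG (Leu): third position 4-fold.
Codon 8 CCA (Pro): third position 4-fold.
Four-fold degenerate third positions: 5.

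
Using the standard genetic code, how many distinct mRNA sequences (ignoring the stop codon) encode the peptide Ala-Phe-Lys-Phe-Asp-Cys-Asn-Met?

Ala: 4 codons.
Phe: 2 codons.
Lys: 2 codons.
Phe: 2 codons.
Asp: 2 codons.
Cys: 2 codons.
Asn: 2 codons.
Met: 1 codon.
4 × 2 × 2 × 2 × 2 × 2 × 2 × 1 = 256.

256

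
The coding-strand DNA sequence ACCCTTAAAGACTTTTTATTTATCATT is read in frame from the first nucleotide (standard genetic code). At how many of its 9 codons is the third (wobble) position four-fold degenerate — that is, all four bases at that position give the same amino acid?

Codon 1 ACC (Thr): third position 4-fold.
Codon 2 CTT (Leu): third position 4-fold.
Codon 3 AAA (Lys): third position 2-fold.
Codon 4 GAC (Asp): third position 2-fold.
Codon 5 TTT (Phe): third position 2-fold.
Codon 6 TTA (Leu): third position 2-fold.
Codon 7 TTT (Phe): third position 2-fold.
Codon 8 ATC (Ile): third position 3-fold.
Codon 9 ATT (Ile): third position 3-fold.
Four-fold degenerate third positions: 2.

2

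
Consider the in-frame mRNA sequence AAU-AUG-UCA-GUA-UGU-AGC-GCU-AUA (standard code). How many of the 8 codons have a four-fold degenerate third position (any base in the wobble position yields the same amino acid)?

Codon 1 AAU (Asn): third position 2-fold.
Codon 2 AUG (Met): third position 1-fold.
Codon 3 UCA (Ser): third position 4-fold.
Codon 4 GUA (Val): third position 4-fold.
Codon 5 UGU (Cys): third position 2-fold.
Codon 6 AGC (Ser): third position 2-fold.
Codon 7 GCU (Ala): third position 4-fold.
Codon 8 AUA (Ile): third position 3-fold.
Four-fold degenerate third positions: 3.

3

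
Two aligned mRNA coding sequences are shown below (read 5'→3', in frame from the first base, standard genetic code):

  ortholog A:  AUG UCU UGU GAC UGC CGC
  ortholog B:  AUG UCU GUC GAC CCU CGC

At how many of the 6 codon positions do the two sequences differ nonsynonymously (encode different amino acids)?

Codon 1: AUG Met / AUG Met — identical.
Codon 2: UCU Ser / UCU Ser — identical.
Codon 3: UGU Cys / GUC Val — nonsynonymous.
Codon 4: GAC Asp / GAC Asp — identical.
Codon 5: UGC Cys / CCU Pro — nonsynonymous.
Codon 6: CGC Arg / CGC Arg — identical.
Nonsynonymous differences: 2.

2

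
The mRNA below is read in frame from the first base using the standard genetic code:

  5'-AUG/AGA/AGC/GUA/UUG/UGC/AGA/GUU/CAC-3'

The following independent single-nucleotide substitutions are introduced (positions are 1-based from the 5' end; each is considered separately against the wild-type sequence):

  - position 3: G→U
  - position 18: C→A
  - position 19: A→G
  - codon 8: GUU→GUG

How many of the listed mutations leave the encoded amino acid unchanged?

1

Codon 1: AUG (Met) → AUU (Ile) — missense.
Codon 6: UGC (Cys) → UGA (Stop) — nonsense.
Codon 7: AGA (Arg) → GGA (Gly) — missense.
Codon 8: GUU (Val) → GUG (Val) — synonymous.
Synonymous: 1 of 4.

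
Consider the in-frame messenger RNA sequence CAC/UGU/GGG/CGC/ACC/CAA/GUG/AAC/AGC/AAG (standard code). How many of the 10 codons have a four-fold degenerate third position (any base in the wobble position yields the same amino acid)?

Codon 1 CAC (His): third position 2-fold.
Codon 2 UGU (Cys): third position 2-fold.
Codon 3 GGG (Gly): third position 4-fold.
Codon 4 CGC (Arg): third position 4-fold.
Codon 5 ACC (Thr): third position 4-fold.
Codon 6 CAA (Gln): third position 2-fold.
Codon 7 GUG (Val): third position 4-fold.
Codon 8 AAC (Asn): third position 2-fold.
Codon 9 AGC (Ser): third position 2-fold.
Codon 10 AAG (Lys): third position 2-fold.
Four-fold degenerate third positions: 4.

4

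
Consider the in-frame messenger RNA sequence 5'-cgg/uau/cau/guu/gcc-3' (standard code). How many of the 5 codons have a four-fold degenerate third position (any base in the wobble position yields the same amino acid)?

Codon 1 CGG (Arg): third position 4-fold.
Codon 2 UAU (Tyr): third position 2-fold.
Codon 3 CAU (His): third position 2-fold.
Codon 4 GUU (Val): third position 4-fold.
Codon 5 GCC (Ala): third position 4-fold.
Four-fold degenerate third positions: 3.

3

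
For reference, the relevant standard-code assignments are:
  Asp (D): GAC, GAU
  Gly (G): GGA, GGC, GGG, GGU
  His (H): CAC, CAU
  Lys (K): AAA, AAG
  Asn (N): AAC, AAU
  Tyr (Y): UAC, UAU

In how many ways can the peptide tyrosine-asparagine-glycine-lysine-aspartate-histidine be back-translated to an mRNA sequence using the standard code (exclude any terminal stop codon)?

128

Tyr: 2 codons.
Asn: 2 codons.
Gly: 4 codons.
Lys: 2 codons.
Asp: 2 codons.
His: 2 codons.
2 × 2 × 4 × 2 × 2 × 2 = 128.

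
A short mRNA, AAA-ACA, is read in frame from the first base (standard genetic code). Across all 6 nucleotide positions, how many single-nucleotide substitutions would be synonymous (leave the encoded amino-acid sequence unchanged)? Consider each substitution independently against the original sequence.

4

Codon 1 (AAA, Lys): 1 synonymous substitution.
Codon 2 (ACA, Thr): 3 synonymous substitutions.
Total: 1 + 3 = 4.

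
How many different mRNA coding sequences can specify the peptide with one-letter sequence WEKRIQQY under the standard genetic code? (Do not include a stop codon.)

576

Trp: 1 codon.
Glu: 2 codons.
Lys: 2 codons.
Arg: 6 codons.
Ile: 3 codons.
Gln: 2 codons.
Gln: 2 codons.
Tyr: 2 codons.
1 × 2 × 2 × 6 × 3 × 2 × 2 × 2 = 576.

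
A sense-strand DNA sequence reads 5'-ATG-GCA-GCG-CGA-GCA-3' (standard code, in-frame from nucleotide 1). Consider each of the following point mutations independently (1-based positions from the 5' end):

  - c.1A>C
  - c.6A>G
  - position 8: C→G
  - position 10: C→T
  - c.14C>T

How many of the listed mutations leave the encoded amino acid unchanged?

Codon 1: ATG (Met) → CTG (Leu) — missense.
Codon 2: GCA (Ala) → GCG (Ala) — synonymous.
Codon 3: GCG (Ala) → GGG (Gly) — missense.
Codon 4: CGA (Arg) → TGA (Stop) — nonsense.
Codon 5: GCA (Ala) → GTA (Val) — missense.
Synonymous: 1 of 5.

1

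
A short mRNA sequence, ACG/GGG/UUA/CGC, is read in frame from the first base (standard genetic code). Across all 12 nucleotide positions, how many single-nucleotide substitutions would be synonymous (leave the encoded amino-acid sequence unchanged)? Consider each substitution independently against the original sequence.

11

Codon 1 (ACG, Thr): 3 synonymous substitutions.
Codon 2 (GGG, Gly): 3 synonymous substitutions.
Codon 3 (UUA, Leu): 2 synonymous substitutions.
Codon 4 (CGC, Arg): 3 synonymous substitutions.
Total: 3 + 3 + 2 + 3 = 11.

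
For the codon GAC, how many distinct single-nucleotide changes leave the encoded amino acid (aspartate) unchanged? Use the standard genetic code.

1

Position 1: none → 0 synonymous.
Position 2: none → 0 synonymous.
Position 3: GAT → 1 synonymous.
Total: 0 + 0 + 1 = 1.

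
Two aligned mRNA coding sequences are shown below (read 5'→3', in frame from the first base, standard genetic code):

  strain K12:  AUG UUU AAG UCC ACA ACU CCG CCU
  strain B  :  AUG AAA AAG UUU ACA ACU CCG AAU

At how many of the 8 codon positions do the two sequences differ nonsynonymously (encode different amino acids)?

Codon 1: AUG Met / AUG Met — identical.
Codon 2: UUU Phe / AAA Lys — nonsynonymous.
Codon 3: AAG Lys / AAG Lys — identical.
Codon 4: UCC Ser / UUU Phe — nonsynonymous.
Codon 5: ACA Thr / ACA Thr — identical.
Codon 6: ACU Thr / ACU Thr — identical.
Codon 7: CCG Pro / CCG Pro — identical.
Codon 8: CCU Pro / AAU Asn — nonsynonymous.
Nonsynonymous differences: 3.

3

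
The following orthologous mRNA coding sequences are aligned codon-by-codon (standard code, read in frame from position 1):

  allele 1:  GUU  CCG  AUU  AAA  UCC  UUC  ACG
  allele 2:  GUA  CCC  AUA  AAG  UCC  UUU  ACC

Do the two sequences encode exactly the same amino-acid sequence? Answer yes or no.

Codon 1: GUU Val / GUA Val — synonymous.
Codon 2: CCG Pro / CCC Pro — synonymous.
Codon 3: AUU Ile / AUA Ile — synonymous.
Codon 4: AAA Lys / AAG Lys — synonymous.
Codon 5: UCC Ser / UCC Ser — identical.
Codon 6: UUC Phe / UUU Phe — synonymous.
Codon 7: ACG Thr / ACC Thr — synonymous.
Nonsynonymous differences: 0 → same protein.

yes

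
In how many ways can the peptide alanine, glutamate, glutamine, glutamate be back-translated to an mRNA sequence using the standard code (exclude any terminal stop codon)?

32

Ala: 4 codons.
Glu: 2 codons.
Gln: 2 codons.
Glu: 2 codons.
4 × 2 × 2 × 2 = 32.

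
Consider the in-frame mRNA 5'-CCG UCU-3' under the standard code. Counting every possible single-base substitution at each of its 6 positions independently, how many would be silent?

Codon 1 (CCG, Pro): 3 synonymous substitutions.
Codon 2 (UCU, Ser): 3 synonymous substitutions.
Total: 3 + 3 = 6.

6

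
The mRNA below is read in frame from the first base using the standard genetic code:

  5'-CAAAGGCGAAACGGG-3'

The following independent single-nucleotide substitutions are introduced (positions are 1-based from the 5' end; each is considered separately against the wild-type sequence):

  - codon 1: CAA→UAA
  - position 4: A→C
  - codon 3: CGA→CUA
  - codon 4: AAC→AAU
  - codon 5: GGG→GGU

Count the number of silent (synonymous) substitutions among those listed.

Codon 1: CAA (Gln) → UAA (Stop) — nonsense.
Codon 2: AGG (Arg) → CGG (Arg) — synonymous.
Codon 3: CGA (Arg) → CUA (Leu) — missense.
Codon 4: AAC (Asn) → AAU (Asn) — synonymous.
Codon 5: GGG (Gly) → GGU (Gly) — synonymous.
Synonymous: 3 of 5.

3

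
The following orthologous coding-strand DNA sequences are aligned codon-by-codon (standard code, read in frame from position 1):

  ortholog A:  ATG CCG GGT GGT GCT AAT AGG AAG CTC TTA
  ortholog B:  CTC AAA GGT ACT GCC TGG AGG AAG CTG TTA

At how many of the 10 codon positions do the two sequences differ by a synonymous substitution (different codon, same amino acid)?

2

Codon 1: ATG Met / CTC Leu — nonsynonymous.
Codon 2: CCG Pro / AAA Lys — nonsynonymous.
Codon 3: GGT Gly / GGT Gly — identical.
Codon 4: GGT Gly / ACT Thr — nonsynonymous.
Codon 5: GCT Ala / GCC Ala — synonymous.
Codon 6: AAT Asn / TGG Trp — nonsynonymous.
Codon 7: AGG Arg / AGG Arg — identical.
Codon 8: AAG Lys / AAG Lys — identical.
Codon 9: CTC Leu / CTG Leu — synonymous.
Codon 10: TTA Leu / TTA Leu — identical.
Synonymous differences: 2.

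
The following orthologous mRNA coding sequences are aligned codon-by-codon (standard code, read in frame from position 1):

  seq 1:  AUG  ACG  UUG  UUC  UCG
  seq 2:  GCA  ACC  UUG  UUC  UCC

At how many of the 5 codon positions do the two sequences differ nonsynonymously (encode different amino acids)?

1

Codon 1: AUG Met / GCA Ala — nonsynonymous.
Codon 2: ACG Thr / ACC Thr — synonymous.
Codon 3: UUG Leu / UUG Leu — identical.
Codon 4: UUC Phe / UUC Phe — identical.
Codon 5: UCG Ser / UCC Ser — synonymous.
Nonsynonymous differences: 1.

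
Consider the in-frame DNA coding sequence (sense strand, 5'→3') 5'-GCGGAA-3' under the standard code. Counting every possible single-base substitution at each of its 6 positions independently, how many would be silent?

Codon 1 (GCG, Ala): 3 synonymous substitutions.
Codon 2 (GAA, Glu): 1 synonymous substitution.
Total: 3 + 1 = 4.

4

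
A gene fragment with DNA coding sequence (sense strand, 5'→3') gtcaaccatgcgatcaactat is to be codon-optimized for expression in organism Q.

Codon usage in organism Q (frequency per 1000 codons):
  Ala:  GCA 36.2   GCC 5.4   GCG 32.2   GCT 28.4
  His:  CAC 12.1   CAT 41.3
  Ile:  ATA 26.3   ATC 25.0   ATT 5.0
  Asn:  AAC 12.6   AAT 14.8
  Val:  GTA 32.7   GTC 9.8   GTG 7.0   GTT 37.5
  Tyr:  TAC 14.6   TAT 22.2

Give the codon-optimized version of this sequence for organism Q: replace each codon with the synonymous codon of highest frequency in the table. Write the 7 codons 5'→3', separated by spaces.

Codon 1 (Val): best is GTT at 37.5.
Codon 2 (Asn): best is AAT at 14.8.
Codon 3 (His): best is CAT at 41.3.
Codon 4 (Ala): best is GCA at 36.2.
Codon 5 (Ile): best is ATA at 26.3.
Codon 6 (Asn): best is AAT at 14.8.
Codon 7 (Tyr): best is TAT at 22.2.

GTT AAT CAT GCA ATA AAT TAT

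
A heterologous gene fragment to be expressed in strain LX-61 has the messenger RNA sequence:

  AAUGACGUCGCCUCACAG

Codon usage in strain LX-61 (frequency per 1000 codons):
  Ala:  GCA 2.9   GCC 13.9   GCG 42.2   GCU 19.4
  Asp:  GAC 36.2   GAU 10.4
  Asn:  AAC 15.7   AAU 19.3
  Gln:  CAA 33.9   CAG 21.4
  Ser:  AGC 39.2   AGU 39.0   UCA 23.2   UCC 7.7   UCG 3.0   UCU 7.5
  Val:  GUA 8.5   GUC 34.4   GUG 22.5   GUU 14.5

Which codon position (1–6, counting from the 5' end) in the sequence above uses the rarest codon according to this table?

4

Codon 1 AAU (Asn): 19.3 per 1000.
Codon 2 GAC (Asp): 36.2 per 1000.
Codon 3 GUC (Val): 34.4 per 1000.
Codon 4 GCC (Ala): 13.9 per 1000.
Codon 5 UCA (Ser): 23.2 per 1000.
Codon 6 CAG (Gln): 21.4 per 1000.
Lowest frequency is 13.9 at codon 4.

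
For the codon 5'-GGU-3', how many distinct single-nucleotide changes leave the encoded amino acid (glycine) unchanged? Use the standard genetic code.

3

Position 1: none → 0 synonymous.
Position 2: none → 0 synonymous.
Position 3: GGC, GGA, GGG → 3 synonymous.
Total: 0 + 0 + 3 = 3.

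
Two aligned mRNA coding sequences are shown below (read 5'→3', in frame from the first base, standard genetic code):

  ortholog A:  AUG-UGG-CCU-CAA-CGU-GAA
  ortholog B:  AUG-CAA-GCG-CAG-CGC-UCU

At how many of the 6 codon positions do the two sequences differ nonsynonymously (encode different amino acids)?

Codon 1: AUG Met / AUG Met — identical.
Codon 2: UGG Trp / CAA Gln — nonsynonymous.
Codon 3: CCU Pro / GCG Ala — nonsynonymous.
Codon 4: CAA Gln / CAG Gln — synonymous.
Codon 5: CGU Arg / CGC Arg — synonymous.
Codon 6: GAA Glu / UCU Ser — nonsynonymous.
Nonsynonymous differences: 3.

3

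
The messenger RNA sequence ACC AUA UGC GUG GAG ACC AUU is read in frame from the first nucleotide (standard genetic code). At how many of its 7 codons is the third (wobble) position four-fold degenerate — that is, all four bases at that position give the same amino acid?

3

Codon 1 ACC (Thr): third position 4-fold.
Codon 2 AUA (Ile): third position 3-fold.
Codon 3 UGC (Cys): third position 2-fold.
Codon 4 GUG (Val): third position 4-fold.
Codon 5 GAG (Glu): third position 2-fold.
Codon 6 ACC (Thr): third position 4-fold.
Codon 7 AUU (Ile): third position 3-fold.
Four-fold degenerate third positions: 3.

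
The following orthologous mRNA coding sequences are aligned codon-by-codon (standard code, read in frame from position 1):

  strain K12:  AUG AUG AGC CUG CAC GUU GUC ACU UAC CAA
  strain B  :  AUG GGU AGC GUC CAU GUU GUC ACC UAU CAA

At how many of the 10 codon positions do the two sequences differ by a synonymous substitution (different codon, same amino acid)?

Codon 1: AUG Met / AUG Met — identical.
Codon 2: AUG Met / GGU Gly — nonsynonymous.
Codon 3: AGC Ser / AGC Ser — identical.
Codon 4: CUG Leu / GUC Val — nonsynonymous.
Codon 5: CAC His / CAU His — synonymous.
Codon 6: GUU Val / GUU Val — identical.
Codon 7: GUC Val / GUC Val — identical.
Codon 8: ACU Thr / ACC Thr — synonymous.
Codon 9: UAC Tyr / UAU Tyr — synonymous.
Codon 10: CAA Gln / CAA Gln — identical.
Synonymous differences: 3.

3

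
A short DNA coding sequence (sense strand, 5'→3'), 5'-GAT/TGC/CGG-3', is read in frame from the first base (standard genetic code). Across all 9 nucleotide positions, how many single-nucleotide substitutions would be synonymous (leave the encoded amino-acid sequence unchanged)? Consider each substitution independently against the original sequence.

Codon 1 (GAT, Asp): 1 synonymous substitution.
Codon 2 (TGC, Cys): 1 synonymous substitution.
Codon 3 (CGG, Arg): 4 synonymous substitutions.
Total: 1 + 1 + 4 = 6.

6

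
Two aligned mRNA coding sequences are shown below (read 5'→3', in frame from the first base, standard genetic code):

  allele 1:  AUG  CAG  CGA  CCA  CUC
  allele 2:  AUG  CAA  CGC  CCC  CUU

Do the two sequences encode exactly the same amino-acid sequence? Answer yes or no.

yes

Codon 1: AUG Met / AUG Met — identical.
Codon 2: CAG Gln / CAA Gln — synonymous.
Codon 3: CGA Arg / CGC Arg — synonymous.
Codon 4: CCA Pro / CCC Pro — synonymous.
Codon 5: CUC Leu / CUU Leu — synonymous.
Nonsynonymous differences: 0 → same protein.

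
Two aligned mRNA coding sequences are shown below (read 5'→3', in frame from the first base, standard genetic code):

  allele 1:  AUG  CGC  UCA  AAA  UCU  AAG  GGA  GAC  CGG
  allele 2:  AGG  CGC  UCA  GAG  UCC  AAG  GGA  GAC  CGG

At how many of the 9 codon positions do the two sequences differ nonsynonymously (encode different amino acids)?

Codon 1: AUG Met / AGG Arg — nonsynonymous.
Codon 2: CGC Arg / CGC Arg — identical.
Codon 3: UCA Ser / UCA Ser — identical.
Codon 4: AAA Lys / GAG Glu — nonsynonymous.
Codon 5: UCU Ser / UCC Ser — synonymous.
Codon 6: AAG Lys / AAG Lys — identical.
Codon 7: GGA Gly / GGA Gly — identical.
Codon 8: GAC Asp / GAC Asp — identical.
Codon 9: CGG Arg / CGG Arg — identical.
Nonsynonymous differences: 2.

2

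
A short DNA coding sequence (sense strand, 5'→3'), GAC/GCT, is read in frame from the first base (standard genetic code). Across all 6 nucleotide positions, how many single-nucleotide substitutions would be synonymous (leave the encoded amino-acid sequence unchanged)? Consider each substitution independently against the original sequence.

Codon 1 (GAC, Asp): 1 synonymous substitution.
Codon 2 (GCT, Ala): 3 synonymous substitutions.
Total: 1 + 3 = 4.

4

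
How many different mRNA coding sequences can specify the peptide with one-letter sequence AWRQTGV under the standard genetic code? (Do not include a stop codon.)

3072

Ala: 4 codons.
Trp: 1 codon.
Arg: 6 codons.
Gln: 2 codons.
Thr: 4 codons.
Gly: 4 codons.
Val: 4 codons.
4 × 1 × 6 × 2 × 4 × 4 × 4 = 3072.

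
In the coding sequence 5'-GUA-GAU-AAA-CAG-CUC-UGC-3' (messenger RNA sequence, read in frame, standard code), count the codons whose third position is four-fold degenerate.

Codon 1 GUA (Val): third position 4-fold.
Codon 2 GAU (Asp): third position 2-fold.
Codon 3 AAA (Lys): third position 2-fold.
Codon 4 CAG (Gln): third position 2-fold.
Codon 5 CUC (Leu): third position 4-fold.
Codon 6 UGC (Cys): third position 2-fold.
Four-fold degenerate third positions: 2.

2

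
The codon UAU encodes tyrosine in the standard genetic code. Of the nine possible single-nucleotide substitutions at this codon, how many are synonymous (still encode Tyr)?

1

Position 1: none → 0 synonymous.
Position 2: none → 0 synonymous.
Position 3: UAC → 1 synonymous.
Total: 0 + 0 + 1 = 1.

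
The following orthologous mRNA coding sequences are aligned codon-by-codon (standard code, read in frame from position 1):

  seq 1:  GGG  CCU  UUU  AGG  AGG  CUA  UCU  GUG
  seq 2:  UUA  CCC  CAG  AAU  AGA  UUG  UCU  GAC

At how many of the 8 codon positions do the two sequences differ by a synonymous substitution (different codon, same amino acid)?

3

Codon 1: GGG Gly / UUA Leu — nonsynonymous.
Codon 2: CCU Pro / CCC Pro — synonymous.
Codon 3: UUU Phe / CAG Gln — nonsynonymous.
Codon 4: AGG Arg / AAU Asn — nonsynonymous.
Codon 5: AGG Arg / AGA Arg — synonymous.
Codon 6: CUA Leu / UUG Leu — synonymous.
Codon 7: UCU Ser / UCU Ser — identical.
Codon 8: GUG Val / GAC Asp — nonsynonymous.
Synonymous differences: 3.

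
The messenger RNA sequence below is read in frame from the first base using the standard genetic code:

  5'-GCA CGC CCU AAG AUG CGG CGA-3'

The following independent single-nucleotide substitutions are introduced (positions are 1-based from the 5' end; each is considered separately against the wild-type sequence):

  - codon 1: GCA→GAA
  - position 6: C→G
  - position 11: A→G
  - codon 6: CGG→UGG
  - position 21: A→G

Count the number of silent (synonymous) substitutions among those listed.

2

Codon 1: GCA (Ala) → GAA (Glu) — missense.
Codon 2: CGC (Arg) → CGG (Arg) — synonymous.
Codon 4: AAG (Lys) → AGG (Arg) — missense.
Codon 6: CGG (Arg) → UGG (Trp) — missense.
Codon 7: CGA (Arg) → CGG (Arg) — synonymous.
Synonymous: 2 of 5.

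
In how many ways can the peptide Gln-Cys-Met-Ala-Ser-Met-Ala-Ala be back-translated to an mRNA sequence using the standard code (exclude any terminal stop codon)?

1536

Gln: 2 codons.
Cys: 2 codons.
Met: 1 codon.
Ala: 4 codons.
Ser: 6 codons.
Met: 1 codon.
Ala: 4 codons.
Ala: 4 codons.
2 × 2 × 1 × 4 × 6 × 1 × 4 × 4 = 1536.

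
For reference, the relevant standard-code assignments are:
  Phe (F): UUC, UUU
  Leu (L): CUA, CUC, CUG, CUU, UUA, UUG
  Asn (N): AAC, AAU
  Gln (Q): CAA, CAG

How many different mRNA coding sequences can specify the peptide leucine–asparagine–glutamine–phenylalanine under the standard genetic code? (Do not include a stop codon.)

48

Leu: 6 codons.
Asn: 2 codons.
Gln: 2 codons.
Phe: 2 codons.
6 × 2 × 2 × 2 = 48.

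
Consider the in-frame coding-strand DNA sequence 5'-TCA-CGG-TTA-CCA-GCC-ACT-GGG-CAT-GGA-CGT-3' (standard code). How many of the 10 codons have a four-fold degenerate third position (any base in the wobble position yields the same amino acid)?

Codon 1 TCA (Ser): third position 4-fold.
Codon 2 CGG (Arg): third position 4-fold.
Codon 3 TTA (Leu): third position 2-fold.
Codon 4 CCA (Pro): third position 4-fold.
Codon 5 GCC (Ala): third position 4-fold.
Codon 6 ACT (Thr): third position 4-fold.
Codon 7 GGG (Gly): third position 4-fold.
Codon 8 CAT (His): third position 2-fold.
Codon 9 GGA (Gly): third position 4-fold.
Codon 10 CGT (Arg): third position 4-fold.
Four-fold degenerate third positions: 8.

8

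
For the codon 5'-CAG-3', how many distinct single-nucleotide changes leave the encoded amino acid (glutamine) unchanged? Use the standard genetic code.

Position 1: none → 0 synonymous.
Position 2: none → 0 synonymous.
Position 3: CAA → 1 synonymous.
Total: 0 + 0 + 1 = 1.

1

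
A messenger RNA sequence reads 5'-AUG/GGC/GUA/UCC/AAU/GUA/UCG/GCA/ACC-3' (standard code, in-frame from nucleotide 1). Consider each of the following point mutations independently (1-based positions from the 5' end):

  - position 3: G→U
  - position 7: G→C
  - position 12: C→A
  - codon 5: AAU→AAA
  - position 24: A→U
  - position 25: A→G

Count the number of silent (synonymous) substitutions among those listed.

2

Codon 1: AUG (Met) → AUU (Ile) — missense.
Codon 3: GUA (Val) → CUA (Leu) — missense.
Codon 4: UCC (Ser) → UCA (Ser) — synonymous.
Codon 5: AAU (Asn) → AAA (Lys) — missense.
Codon 8: GCA (Ala) → GCU (Ala) — synonymous.
Codon 9: ACC (Thr) → GCC (Ala) — missense.
Synonymous: 2 of 6.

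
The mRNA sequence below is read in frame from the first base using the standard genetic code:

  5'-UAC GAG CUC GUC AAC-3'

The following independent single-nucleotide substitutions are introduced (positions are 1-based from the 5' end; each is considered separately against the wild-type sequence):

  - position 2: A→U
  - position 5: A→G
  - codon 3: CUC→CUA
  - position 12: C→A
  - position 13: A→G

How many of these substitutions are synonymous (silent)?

Codon 1: UAC (Tyr) → UUC (Phe) — missense.
Codon 2: GAG (Glu) → GGG (Gly) — missense.
Codon 3: CUC (Leu) → CUA (Leu) — synonymous.
Codon 4: GUC (Val) → GUA (Val) — synonymous.
Codon 5: AAC (Asn) → GAC (Asp) — missense.
Synonymous: 2 of 5.

2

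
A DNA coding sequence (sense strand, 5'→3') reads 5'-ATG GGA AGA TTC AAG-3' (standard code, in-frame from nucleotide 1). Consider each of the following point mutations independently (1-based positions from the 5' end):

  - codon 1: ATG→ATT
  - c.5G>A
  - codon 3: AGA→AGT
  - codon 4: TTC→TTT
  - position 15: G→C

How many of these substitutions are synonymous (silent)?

Codon 1: ATG (Met) → ATT (Ile) — missense.
Codon 2: GGA (Gly) → GAA (Glu) — missense.
Codon 3: AGA (Arg) → AGT (Ser) — missense.
Codon 4: TTC (Phe) → TTT (Phe) — synonymous.
Codon 5: AAG (Lys) → AAC (Asn) — missense.
Synonymous: 1 of 5.

1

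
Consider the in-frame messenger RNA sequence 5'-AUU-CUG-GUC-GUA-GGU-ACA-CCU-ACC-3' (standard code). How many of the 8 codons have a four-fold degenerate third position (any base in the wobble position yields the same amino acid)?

Codon 1 AUU (Ile): third position 3-fold.
Codon 2 CUG (Leu): third position 4-fold.
Codon 3 GUC (Val): third position 4-fold.
Codon 4 GUA (Val): third position 4-fold.
Codon 5 GGU (Gly): third position 4-fold.
Codon 6 ACA (Thr): third position 4-fold.
Codon 7 CCU (Pro): third position 4-fold.
Codon 8 ACC (Thr): third position 4-fold.
Four-fold degenerate third positions: 7.

7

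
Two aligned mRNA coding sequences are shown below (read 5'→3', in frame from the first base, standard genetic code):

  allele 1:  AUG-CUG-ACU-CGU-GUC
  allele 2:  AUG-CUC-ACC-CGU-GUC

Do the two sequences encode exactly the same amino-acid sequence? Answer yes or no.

yes

Codon 1: AUG Met / AUG Met — identical.
Codon 2: CUG Leu / CUC Leu — synonymous.
Codon 3: ACU Thr / ACC Thr — synonymous.
Codon 4: CGU Arg / CGU Arg — identical.
Codon 5: GUC Val / GUC Val — identical.
Nonsynonymous differences: 0 → same protein.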